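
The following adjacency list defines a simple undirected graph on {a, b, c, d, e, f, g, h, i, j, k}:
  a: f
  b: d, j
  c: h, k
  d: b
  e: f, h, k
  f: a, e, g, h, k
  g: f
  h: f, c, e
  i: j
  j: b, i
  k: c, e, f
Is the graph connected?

Component: {b, d, i, j}
Component: {a, c, e, f, g, h, k}
No edge joins these 2 groups, so the graph is disconnected.

No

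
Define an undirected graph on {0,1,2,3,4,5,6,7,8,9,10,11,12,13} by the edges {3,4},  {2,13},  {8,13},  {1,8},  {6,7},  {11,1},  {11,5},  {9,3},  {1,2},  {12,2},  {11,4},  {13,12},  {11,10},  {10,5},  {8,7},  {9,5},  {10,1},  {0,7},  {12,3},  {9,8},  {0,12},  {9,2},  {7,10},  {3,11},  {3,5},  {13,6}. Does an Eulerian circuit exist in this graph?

Degrees: 0:2, 1:4, 2:4, 3:5, 4:2, 5:4, 6:2, 7:4, 8:4, 9:4, 10:4, 11:5, 12:4, 13:4
3, 11 have odd degree; an Eulerian circuit needs every degree to be even, so none exists.

No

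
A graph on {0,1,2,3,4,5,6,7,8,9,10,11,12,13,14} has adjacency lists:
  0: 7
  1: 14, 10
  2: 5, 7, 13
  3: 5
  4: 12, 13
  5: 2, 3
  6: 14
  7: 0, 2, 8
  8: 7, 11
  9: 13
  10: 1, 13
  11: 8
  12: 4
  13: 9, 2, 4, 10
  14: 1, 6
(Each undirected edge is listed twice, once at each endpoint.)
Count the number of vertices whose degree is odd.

Degrees: 0:1, 1:2, 2:3, 3:1, 4:2, 5:2, 6:1, 7:3, 8:2, 9:1, 10:2, 11:1, 12:1, 13:4, 14:2
Odd-degree vertices: 0, 2, 3, 6, 7, 9, 11, 12.

8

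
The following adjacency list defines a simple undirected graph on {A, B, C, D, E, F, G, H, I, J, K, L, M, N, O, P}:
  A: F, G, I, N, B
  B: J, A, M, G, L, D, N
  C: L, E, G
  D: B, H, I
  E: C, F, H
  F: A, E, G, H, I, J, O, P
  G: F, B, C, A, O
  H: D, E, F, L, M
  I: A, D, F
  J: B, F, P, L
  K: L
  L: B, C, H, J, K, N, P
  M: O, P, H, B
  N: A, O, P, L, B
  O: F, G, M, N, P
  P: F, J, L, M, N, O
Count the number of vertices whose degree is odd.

12

Degrees: A:5, B:7, C:3, D:3, E:3, F:8, G:5, H:5, I:3, J:4, K:1, L:7, M:4, N:5, O:5, P:6
Odd-degree vertices: A, B, C, D, E, G, H, I, K, L, N, O.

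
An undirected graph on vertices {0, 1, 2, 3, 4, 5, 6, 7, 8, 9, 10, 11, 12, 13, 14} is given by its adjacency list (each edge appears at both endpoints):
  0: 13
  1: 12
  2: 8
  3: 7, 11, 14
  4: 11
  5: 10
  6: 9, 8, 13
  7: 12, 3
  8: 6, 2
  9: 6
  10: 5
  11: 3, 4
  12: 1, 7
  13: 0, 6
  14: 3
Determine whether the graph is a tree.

No

The graph has 15 vertices and 12 edges.
It splits into 3 components, so it cannot be a tree.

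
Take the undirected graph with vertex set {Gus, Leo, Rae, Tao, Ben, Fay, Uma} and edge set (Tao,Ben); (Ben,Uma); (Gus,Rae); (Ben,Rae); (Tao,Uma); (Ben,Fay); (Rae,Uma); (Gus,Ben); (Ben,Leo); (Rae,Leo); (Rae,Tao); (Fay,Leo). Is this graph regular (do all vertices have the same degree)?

No

Degrees: Gus:2, Leo:3, Rae:5, Tao:3, Ben:6, Fay:2, Uma:3
Degrees are not all equal (e.g. deg(Gus)=2 but deg(Ben)=6); not regular.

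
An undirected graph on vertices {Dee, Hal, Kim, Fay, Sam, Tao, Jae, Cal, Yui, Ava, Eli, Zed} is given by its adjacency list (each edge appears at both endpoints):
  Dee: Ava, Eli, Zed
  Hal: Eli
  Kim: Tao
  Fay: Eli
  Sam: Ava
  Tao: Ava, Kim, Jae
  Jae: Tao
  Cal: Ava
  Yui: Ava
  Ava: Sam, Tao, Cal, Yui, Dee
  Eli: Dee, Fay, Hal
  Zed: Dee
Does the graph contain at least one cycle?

No

The graph has 12 vertices, 11 edges, and 1 connected component.
Since 11 = 12 - 1, the graph is a forest and contains no cycle.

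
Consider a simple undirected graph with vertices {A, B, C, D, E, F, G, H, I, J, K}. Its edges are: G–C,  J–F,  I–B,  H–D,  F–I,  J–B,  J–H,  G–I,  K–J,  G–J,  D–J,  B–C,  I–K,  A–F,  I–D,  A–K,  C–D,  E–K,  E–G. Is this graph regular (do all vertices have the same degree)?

No

Degrees: A:2, B:3, C:3, D:4, E:2, F:3, G:4, H:2, I:5, J:6, K:4
Vertex A has degree 2 while J has degree 6, so the graph is not regular.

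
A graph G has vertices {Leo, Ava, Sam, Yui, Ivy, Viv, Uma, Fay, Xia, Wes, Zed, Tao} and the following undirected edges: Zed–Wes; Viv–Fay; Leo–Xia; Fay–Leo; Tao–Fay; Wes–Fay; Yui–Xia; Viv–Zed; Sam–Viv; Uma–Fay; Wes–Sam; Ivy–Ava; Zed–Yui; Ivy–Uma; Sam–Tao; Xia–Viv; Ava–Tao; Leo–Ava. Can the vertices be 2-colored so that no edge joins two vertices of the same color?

No

Fay-Uma-Ivy-Ava-Tao-Fay is an odd cycle (length 5), and a bipartite graph can contain only even cycles.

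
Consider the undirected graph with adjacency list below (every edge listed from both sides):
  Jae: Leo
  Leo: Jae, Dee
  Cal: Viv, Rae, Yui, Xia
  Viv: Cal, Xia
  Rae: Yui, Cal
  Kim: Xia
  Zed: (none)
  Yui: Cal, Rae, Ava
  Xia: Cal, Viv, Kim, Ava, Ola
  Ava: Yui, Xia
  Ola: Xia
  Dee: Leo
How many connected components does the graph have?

3

Component: {Zed}
Component: {Jae, Leo, Dee}
Component: {Cal, Viv, Rae, Kim, Yui, Xia, Ava, Ola}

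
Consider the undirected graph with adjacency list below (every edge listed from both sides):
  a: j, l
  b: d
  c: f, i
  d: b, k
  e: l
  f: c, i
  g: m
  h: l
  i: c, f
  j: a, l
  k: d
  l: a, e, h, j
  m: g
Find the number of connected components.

Component: {g, m}
Component: {b, d, k}
Component: {c, f, i}
Component: {a, e, h, j, l}

4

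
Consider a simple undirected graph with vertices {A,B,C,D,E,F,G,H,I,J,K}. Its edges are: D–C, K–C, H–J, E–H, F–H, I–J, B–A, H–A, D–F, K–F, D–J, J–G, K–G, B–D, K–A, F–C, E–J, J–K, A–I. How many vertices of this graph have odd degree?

Degrees: A:4, B:2, C:3, D:4, E:2, F:4, G:2, H:4, I:2, J:6, K:5
Odd-degree vertices: C, K.

2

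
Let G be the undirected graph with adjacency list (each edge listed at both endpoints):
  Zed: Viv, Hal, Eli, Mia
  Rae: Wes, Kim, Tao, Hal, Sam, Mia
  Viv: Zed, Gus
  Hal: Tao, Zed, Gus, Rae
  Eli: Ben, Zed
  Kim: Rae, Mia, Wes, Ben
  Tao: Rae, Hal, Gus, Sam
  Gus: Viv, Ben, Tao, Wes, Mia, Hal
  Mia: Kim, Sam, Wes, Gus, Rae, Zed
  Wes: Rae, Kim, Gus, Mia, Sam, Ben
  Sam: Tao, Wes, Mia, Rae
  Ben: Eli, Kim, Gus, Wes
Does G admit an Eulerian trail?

Yes

Degrees: Zed:4, Rae:6, Viv:2, Hal:4, Eli:2, Kim:4, Tao:4, Gus:6, Mia:6, Wes:6, Sam:4, Ben:4
Odd-degree vertices: none (0 total).
With 0 odd-degree vertices and all edges in one connected piece, an Eulerian trail exists.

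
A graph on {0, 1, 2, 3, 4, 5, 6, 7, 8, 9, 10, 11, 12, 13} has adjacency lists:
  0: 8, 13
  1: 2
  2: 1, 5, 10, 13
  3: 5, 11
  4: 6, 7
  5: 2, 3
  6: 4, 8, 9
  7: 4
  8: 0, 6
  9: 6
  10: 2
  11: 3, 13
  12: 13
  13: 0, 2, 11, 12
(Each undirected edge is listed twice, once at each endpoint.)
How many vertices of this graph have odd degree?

Degrees: 0:2, 1:1, 2:4, 3:2, 4:2, 5:2, 6:3, 7:1, 8:2, 9:1, 10:1, 11:2, 12:1, 13:4
Odd-degree vertices: 1, 6, 7, 9, 10, 12.

6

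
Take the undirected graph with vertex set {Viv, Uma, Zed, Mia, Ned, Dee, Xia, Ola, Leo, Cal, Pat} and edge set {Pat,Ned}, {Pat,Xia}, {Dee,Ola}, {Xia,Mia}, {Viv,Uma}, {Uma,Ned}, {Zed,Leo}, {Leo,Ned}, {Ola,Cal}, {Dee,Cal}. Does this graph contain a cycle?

Yes

|V| = 11, |E| = 10, number of components = 2.
Since 10 > 11 - 2, a cycle must exist; for instance Dee-Ola-Cal-Dee.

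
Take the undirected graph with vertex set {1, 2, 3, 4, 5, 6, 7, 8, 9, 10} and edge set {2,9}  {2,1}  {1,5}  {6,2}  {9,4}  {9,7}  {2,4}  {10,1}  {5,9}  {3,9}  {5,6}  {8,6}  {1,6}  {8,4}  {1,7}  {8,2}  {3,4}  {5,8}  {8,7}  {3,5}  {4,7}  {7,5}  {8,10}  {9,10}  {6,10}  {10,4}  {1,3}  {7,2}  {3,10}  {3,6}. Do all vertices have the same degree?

Degrees: 1:6, 2:6, 3:6, 4:6, 5:6, 6:6, 7:6, 8:6, 9:6, 10:6
Every vertex has degree 6, so the graph is 6-regular.

Yes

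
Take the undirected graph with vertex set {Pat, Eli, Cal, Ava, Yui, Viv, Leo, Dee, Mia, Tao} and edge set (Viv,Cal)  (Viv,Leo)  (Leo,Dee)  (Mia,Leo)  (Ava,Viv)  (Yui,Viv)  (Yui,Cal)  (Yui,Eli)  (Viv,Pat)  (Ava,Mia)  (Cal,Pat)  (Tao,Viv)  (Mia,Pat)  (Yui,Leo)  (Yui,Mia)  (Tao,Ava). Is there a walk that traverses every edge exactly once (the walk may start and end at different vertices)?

No

Degrees: Pat:3, Eli:1, Cal:3, Ava:3, Yui:5, Viv:6, Leo:4, Dee:1, Mia:4, Tao:2
Odd-degree vertices: Pat, Eli, Cal, Ava, Yui, Dee (6 total).
With 6 odd-degree vertices (more than two), no single trail can use every edge.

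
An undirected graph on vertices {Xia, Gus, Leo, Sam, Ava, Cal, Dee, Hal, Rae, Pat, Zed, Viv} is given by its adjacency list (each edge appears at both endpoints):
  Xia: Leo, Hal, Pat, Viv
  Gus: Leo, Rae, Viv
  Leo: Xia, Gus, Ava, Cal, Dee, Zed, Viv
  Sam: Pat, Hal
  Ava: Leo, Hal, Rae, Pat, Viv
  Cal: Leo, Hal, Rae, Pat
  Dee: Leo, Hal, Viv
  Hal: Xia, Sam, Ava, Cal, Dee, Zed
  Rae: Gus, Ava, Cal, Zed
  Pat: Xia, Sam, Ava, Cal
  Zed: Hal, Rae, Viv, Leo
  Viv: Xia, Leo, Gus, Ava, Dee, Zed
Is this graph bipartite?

Zed-Leo-Viv-Zed is an odd cycle (length 3), and a bipartite graph can contain only even cycles.

No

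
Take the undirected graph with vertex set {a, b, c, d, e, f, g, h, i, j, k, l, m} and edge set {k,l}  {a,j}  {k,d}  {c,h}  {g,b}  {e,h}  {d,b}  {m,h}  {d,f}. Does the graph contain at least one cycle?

No

|V| = 13, |E| = 9, number of components = 4.
Since 9 = 13 - 4, the graph is a forest and contains no cycle.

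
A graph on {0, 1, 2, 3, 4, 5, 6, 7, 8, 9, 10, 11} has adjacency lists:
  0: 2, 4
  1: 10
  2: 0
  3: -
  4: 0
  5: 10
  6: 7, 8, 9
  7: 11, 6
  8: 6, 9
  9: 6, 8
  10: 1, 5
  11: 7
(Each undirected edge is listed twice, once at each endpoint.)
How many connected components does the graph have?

Component: {3}
Component: {0, 2, 4}
Component: {1, 5, 10}
Component: {6, 7, 8, 9, 11}

4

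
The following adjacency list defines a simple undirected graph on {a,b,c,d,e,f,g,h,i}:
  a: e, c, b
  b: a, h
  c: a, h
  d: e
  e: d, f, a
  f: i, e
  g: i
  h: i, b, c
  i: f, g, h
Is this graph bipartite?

A valid 2-coloring puts {b, c, e, i} on one side and {a, d, f, g, h} on the other; every edge crosses between the two sides.

Yes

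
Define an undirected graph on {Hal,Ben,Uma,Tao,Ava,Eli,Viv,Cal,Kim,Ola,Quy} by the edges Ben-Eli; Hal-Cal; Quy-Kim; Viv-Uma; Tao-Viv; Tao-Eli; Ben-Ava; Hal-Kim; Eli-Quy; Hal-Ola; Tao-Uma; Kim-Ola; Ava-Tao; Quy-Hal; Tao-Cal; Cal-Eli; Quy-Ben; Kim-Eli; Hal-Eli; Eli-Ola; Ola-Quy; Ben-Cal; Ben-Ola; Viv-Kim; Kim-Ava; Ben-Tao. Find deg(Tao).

Neighbors of Tao: Ben, Uma, Ava, Eli, Viv, Cal.

6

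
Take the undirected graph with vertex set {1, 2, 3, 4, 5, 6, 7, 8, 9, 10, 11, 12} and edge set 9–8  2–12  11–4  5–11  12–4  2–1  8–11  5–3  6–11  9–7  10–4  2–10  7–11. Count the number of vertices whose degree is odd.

Degrees: 1:1, 2:3, 3:1, 4:3, 5:2, 6:1, 7:2, 8:2, 9:2, 10:2, 11:5, 12:2
Odd-degree vertices: 1, 2, 3, 4, 6, 11.

6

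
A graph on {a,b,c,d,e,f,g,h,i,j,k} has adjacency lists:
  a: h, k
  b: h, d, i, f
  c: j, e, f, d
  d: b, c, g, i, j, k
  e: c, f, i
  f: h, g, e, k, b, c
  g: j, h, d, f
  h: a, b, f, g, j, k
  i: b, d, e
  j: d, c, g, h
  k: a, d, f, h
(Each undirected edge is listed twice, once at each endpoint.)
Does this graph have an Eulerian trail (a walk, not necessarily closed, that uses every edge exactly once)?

Degrees: a:2, b:4, c:4, d:6, e:3, f:6, g:4, h:6, i:3, j:4, k:4
Odd-degree vertices: e, i (2 total).
The non-isolated vertices are connected and exactly 2 have odd degree, so an Eulerian trail exists (from e to i).

Yes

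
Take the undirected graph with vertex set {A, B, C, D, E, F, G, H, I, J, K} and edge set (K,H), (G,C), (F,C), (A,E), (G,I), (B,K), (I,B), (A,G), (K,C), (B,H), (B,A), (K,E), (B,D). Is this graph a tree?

No

|V| = 11, |E| = 13.
It splits into 2 components, so it cannot be a tree.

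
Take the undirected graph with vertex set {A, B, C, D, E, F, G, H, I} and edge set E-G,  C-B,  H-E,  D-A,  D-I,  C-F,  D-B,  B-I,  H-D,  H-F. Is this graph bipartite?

The cycle B-D-I-B has length 3, which is odd, so the graph is not bipartite.

No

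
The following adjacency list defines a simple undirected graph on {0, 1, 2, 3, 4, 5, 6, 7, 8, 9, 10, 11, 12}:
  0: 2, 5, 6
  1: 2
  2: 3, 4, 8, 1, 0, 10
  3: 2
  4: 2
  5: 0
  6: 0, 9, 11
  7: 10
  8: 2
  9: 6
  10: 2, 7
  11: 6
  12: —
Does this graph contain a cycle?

No

|V| = 13, |E| = 11, number of components = 2.
Since 11 = 13 - 2, the graph is a forest and contains no cycle.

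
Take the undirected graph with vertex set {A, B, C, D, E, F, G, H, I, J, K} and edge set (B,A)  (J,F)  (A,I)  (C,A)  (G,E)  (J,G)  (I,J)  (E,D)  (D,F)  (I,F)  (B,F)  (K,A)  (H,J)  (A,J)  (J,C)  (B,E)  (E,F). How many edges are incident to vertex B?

Neighbors of B: A, E, F.

3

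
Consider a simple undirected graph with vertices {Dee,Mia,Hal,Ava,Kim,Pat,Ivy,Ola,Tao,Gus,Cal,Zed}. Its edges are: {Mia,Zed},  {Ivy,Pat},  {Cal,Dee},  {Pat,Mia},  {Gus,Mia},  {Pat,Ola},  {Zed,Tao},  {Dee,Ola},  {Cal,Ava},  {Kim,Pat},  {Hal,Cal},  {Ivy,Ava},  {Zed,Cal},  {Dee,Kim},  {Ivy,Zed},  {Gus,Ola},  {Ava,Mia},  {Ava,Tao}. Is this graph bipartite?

Yes

A valid 2-coloring puts {Mia, Kim, Ivy, Ola, Tao, Cal} on one side and {Dee, Hal, Ava, Pat, Gus, Zed} on the other; every edge crosses between the two sides.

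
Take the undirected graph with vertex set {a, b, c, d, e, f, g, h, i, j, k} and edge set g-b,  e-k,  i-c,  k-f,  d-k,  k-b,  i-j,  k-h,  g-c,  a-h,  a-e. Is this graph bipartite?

A valid 2-coloring puts {b, c, d, e, f, h, j} on one side and {a, g, i, k} on the other; every edge crosses between the two sides.

Yes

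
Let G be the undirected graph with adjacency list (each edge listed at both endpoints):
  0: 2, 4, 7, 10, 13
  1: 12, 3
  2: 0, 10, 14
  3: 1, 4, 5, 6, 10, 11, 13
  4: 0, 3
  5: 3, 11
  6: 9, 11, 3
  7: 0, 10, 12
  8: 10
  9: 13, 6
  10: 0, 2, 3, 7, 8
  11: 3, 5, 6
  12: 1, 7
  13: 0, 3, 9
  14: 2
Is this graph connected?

Starting from 0 and exploring outward reaches every vertex (0, 7, 4, 10, 13, 2, 12, 3, 8, 9, 14, 1, 5, 6, 11); the graph is connected.

Yes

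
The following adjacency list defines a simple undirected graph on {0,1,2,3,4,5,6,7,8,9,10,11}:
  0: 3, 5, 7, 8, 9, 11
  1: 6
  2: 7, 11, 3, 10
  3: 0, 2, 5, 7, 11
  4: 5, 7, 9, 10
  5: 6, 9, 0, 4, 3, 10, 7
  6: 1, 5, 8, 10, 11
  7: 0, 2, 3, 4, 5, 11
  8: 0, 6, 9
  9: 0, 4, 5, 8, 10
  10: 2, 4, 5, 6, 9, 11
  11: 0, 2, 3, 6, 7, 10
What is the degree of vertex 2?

Neighbors of 2: 3, 7, 10, 11.

4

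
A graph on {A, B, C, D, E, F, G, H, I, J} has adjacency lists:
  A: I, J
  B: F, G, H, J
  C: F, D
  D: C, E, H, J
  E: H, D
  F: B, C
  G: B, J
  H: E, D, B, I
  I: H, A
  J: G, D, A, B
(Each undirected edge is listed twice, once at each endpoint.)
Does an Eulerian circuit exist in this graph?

Yes

Degrees: A:2, B:4, C:2, D:4, E:2, F:2, G:2, H:4, I:2, J:4
All degrees are even and the non-isolated vertices are connected — an Eulerian circuit exists.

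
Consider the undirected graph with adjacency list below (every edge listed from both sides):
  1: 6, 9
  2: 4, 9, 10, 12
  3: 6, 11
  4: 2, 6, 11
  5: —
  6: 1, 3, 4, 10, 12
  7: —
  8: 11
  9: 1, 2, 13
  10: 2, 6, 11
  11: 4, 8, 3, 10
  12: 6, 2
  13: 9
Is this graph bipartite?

No

The cycle 1-6-10-2-9-1 has length 5, which is odd, so the graph is not bipartite.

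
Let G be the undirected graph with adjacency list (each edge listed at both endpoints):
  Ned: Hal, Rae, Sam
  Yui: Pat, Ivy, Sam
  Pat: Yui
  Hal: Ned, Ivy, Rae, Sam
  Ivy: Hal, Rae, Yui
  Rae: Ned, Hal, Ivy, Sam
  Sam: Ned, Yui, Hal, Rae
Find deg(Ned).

3

Neighbors of Ned: Hal, Rae, Sam.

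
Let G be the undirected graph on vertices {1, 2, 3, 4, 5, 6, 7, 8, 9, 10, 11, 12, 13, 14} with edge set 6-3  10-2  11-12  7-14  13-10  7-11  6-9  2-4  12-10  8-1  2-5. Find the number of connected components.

Component: {1, 8}
Component: {3, 6, 9}
Component: {2, 4, 5, 7, 10, 11, 12, 13, 14}

3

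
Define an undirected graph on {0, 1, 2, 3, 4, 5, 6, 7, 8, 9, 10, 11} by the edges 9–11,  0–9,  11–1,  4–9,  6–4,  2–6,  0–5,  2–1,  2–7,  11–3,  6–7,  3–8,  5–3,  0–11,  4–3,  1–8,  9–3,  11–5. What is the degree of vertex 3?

Neighbors of 3: 4, 5, 8, 9, 11.

5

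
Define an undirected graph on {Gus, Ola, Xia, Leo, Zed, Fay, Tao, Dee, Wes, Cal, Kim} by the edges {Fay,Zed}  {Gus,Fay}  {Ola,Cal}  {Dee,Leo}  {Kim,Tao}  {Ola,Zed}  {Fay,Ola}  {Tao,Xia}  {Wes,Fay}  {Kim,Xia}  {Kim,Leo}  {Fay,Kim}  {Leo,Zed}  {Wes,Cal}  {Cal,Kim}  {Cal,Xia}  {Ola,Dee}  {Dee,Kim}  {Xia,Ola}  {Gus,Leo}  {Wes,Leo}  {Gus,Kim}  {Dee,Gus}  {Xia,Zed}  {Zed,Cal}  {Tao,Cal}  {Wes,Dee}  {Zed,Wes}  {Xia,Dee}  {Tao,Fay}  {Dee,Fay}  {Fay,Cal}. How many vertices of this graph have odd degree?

Degrees: Gus:4, Ola:5, Xia:6, Leo:5, Zed:6, Fay:8, Tao:4, Dee:7, Wes:5, Cal:7, Kim:7
Odd-degree vertices: Ola, Leo, Dee, Wes, Cal, Kim.

6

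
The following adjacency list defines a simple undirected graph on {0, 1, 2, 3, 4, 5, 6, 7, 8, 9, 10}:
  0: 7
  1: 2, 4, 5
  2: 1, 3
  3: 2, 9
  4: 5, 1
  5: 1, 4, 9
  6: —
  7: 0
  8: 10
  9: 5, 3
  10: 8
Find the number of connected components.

4

Component: {6}
Component: {0, 7}
Component: {8, 10}
Component: {1, 2, 3, 4, 5, 9}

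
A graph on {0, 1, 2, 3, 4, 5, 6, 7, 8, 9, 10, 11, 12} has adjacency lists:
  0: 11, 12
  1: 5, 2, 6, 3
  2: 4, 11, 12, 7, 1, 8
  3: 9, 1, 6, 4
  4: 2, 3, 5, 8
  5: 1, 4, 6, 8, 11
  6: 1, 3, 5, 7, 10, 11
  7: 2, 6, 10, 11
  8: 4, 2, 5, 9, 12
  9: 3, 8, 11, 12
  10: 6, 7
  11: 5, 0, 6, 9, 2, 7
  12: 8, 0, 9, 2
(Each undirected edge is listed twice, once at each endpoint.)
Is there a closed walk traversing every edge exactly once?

Degrees: 0:2, 1:4, 2:6, 3:4, 4:4, 5:5, 6:6, 7:4, 8:5, 9:4, 10:2, 11:6, 12:4
5, 8 have odd degree; an Eulerian circuit needs every degree to be even, so none exists.

No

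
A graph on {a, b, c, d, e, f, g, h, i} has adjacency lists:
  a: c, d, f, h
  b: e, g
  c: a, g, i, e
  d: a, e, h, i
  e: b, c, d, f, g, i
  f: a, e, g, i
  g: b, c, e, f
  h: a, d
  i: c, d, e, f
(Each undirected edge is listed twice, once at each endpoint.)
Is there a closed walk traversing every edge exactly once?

Degrees: a:4, b:2, c:4, d:4, e:6, f:4, g:4, h:2, i:4
All degrees are even and the non-isolated vertices are connected — an Eulerian circuit exists.

Yes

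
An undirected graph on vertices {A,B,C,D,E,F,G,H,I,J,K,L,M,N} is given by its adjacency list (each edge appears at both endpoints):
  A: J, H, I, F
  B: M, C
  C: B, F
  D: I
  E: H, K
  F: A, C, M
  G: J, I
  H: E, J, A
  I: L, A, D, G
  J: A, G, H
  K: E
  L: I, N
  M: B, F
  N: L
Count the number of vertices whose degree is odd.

6

Degrees: A:4, B:2, C:2, D:1, E:2, F:3, G:2, H:3, I:4, J:3, K:1, L:2, M:2, N:1
Odd-degree vertices: D, F, H, J, K, N.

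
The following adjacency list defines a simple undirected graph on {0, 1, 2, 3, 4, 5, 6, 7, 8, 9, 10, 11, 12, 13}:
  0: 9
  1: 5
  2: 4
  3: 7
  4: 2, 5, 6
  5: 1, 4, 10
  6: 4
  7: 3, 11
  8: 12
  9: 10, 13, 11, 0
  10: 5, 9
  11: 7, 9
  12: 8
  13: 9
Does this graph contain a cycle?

|V| = 14, |E| = 12, number of components = 2.
Since 12 = 14 - 2, the graph is a forest and contains no cycle.

No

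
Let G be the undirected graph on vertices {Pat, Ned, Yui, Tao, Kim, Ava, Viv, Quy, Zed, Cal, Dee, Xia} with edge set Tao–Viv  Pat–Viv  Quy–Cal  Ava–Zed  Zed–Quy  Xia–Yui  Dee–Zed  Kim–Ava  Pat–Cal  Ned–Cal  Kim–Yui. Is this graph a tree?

Yes

|V| = 12, |E| = 11.
Connected and |E| = |V| - 1, which characterizes a tree.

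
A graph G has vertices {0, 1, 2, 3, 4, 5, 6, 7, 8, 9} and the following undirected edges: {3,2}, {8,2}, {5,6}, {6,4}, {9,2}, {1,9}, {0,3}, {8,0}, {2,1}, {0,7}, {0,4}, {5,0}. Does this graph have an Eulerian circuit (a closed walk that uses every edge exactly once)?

Degrees: 0:5, 1:2, 2:4, 3:2, 4:2, 5:2, 6:2, 7:1, 8:2, 9:2
Vertices with odd degree: 0, 7. An Eulerian circuit requires all degrees even.

No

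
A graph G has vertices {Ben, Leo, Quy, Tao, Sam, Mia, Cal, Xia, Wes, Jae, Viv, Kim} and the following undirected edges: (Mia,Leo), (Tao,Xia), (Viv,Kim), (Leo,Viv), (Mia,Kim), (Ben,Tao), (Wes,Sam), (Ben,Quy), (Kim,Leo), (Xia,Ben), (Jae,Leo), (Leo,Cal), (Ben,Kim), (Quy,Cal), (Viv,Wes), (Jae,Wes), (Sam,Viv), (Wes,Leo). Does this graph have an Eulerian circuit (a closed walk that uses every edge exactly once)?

Yes

Degrees: Ben:4, Leo:6, Quy:2, Tao:2, Sam:2, Mia:2, Cal:2, Xia:2, Wes:4, Jae:2, Viv:4, Kim:4
Every vertex has even degree and the edges form a single connected piece, so an Eulerian circuit exists.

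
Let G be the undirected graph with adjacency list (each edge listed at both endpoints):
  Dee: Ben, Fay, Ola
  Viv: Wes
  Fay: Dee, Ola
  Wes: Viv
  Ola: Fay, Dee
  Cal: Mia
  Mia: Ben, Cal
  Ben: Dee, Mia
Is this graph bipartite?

Ola-Fay-Dee-Ola is an odd cycle (length 3), and a bipartite graph can contain only even cycles.

No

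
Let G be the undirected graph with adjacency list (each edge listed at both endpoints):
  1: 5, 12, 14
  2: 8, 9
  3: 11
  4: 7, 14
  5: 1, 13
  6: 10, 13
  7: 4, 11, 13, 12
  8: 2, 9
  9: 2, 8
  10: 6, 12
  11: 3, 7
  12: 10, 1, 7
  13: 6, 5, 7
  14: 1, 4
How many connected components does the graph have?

2

Component: {2, 8, 9}
Component: {1, 3, 4, 5, 6, 7, 10, 11, 12, 13, 14}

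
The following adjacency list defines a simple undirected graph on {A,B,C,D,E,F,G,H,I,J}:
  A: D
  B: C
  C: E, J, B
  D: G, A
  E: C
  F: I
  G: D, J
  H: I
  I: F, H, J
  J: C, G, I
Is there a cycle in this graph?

No

|V| = 10, |E| = 9, number of components = 1.
Since 9 = 10 - 1, the graph is a forest and contains no cycle.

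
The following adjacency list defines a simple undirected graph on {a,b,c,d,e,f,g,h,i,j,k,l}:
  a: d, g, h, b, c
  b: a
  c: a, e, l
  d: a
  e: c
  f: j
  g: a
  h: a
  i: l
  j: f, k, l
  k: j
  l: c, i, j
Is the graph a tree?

The graph has 12 vertices and 11 edges.
Connected and |E| = |V| - 1, which characterizes a tree.

Yes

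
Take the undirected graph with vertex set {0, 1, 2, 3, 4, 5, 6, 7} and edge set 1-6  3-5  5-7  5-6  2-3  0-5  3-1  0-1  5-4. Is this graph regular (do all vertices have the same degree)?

Degrees: 0:2, 1:3, 2:1, 3:3, 4:1, 5:5, 6:2, 7:1
Vertex 2 has degree 1 while 5 has degree 5, so the graph is not regular.

No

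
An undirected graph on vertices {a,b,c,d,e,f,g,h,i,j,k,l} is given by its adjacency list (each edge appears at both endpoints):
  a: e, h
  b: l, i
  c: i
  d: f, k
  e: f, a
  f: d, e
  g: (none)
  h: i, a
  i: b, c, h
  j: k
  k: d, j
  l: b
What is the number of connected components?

Component: {g}
Component: {a, b, c, d, e, f, h, i, j, k, l}

2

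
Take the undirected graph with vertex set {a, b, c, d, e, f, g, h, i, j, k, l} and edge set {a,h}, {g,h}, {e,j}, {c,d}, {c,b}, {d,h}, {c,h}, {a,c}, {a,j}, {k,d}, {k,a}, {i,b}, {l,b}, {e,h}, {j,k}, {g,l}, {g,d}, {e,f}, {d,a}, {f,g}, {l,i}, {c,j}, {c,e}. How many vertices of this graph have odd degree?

Degrees: a:5, b:3, c:6, d:5, e:4, f:2, g:4, h:5, i:2, j:4, k:3, l:3
Odd-degree vertices: a, b, d, h, k, l.

6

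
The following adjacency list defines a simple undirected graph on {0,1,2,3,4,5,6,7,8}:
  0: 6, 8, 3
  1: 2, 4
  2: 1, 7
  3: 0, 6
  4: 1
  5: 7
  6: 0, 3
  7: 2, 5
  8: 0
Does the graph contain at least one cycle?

Yes

The graph has 9 vertices, 8 edges, and 2 connected components.
Since 8 > 9 - 2, a cycle must exist; for instance 0-3-6-0.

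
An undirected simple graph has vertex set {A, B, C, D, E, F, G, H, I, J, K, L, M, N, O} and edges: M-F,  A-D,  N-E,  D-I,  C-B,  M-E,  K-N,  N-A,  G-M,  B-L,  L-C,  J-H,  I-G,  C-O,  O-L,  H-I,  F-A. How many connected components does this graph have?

2

Component: {B, C, L, O}
Component: {A, D, E, F, G, H, I, J, K, M, N}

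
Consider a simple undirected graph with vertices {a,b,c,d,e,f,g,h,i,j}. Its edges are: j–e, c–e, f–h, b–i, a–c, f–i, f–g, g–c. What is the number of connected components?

2

Component: {d}
Component: {a, b, c, e, f, g, h, i, j}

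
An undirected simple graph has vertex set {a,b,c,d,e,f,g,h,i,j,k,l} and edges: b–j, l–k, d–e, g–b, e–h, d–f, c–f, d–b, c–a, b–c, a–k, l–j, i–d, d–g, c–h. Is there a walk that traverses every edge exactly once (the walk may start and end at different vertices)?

Degrees: a:2, b:4, c:4, d:5, e:2, f:2, g:2, h:2, i:1, j:2, k:2, l:2
Odd-degree vertices: d, i (2 total).
The non-isolated vertices are connected and exactly 2 have odd degree, so an Eulerian trail exists (from d to i).

Yes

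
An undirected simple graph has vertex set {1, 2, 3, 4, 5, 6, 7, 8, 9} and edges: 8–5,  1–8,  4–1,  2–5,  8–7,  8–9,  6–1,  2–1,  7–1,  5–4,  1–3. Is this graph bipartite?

No

The cycle 1-7-8-1 has length 3, which is odd, so the graph is not bipartite.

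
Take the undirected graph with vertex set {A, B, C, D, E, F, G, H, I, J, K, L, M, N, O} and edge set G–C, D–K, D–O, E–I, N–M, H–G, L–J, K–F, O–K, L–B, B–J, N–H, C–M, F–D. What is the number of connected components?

Component: {A}
Component: {E, I}
Component: {B, J, L}
Component: {D, F, K, O}
Component: {C, G, H, M, N}

5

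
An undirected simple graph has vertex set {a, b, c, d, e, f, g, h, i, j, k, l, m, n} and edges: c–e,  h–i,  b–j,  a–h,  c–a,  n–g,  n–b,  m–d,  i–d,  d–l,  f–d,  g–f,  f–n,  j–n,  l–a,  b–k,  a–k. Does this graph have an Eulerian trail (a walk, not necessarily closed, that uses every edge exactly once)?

No

Degrees: a:4, b:3, c:2, d:4, e:1, f:3, g:2, h:2, i:2, j:2, k:2, l:2, m:1, n:4
Odd-degree vertices: b, e, f, m (4 total).
With 4 odd-degree vertices (more than two), no single trail can use every edge.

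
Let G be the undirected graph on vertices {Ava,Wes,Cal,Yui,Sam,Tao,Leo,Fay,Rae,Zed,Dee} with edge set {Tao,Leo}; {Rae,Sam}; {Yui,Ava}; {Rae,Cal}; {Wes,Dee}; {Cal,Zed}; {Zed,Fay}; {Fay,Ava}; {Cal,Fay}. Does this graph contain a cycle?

The graph has 11 vertices, 9 edges, and 3 connected components.
One cycle is Fay-Cal-Zed-Fay.

Yes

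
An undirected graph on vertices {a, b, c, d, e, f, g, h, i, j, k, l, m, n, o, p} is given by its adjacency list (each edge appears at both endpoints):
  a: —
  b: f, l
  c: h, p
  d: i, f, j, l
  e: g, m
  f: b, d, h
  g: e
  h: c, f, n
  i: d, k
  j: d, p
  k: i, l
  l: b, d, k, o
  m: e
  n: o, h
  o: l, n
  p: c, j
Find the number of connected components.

Component: {a}
Component: {e, g, m}
Component: {b, c, d, f, h, i, j, k, l, n, o, p}

3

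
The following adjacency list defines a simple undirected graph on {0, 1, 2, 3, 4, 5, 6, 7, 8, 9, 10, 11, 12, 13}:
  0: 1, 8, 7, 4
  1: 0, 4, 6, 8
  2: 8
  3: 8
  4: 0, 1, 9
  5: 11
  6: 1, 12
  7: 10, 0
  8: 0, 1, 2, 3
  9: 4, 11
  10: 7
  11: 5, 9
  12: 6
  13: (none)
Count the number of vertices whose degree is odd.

6

Degrees: 0:4, 1:4, 2:1, 3:1, 4:3, 5:1, 6:2, 7:2, 8:4, 9:2, 10:1, 11:2, 12:1, 13:0
Odd-degree vertices: 2, 3, 4, 5, 10, 12.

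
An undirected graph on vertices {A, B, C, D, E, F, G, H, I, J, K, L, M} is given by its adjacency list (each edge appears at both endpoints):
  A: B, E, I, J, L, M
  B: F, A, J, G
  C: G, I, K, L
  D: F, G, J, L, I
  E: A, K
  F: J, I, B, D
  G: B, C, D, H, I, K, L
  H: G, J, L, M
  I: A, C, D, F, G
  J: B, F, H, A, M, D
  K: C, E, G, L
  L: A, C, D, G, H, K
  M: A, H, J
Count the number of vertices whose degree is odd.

Degrees: A:6, B:4, C:4, D:5, E:2, F:4, G:7, H:4, I:5, J:6, K:4, L:6, M:3
Odd-degree vertices: D, G, I, M.

4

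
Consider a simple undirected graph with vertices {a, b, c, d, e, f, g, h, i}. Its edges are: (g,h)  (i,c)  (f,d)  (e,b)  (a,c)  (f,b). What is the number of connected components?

Component: {g, h}
Component: {a, c, i}
Component: {b, d, e, f}

3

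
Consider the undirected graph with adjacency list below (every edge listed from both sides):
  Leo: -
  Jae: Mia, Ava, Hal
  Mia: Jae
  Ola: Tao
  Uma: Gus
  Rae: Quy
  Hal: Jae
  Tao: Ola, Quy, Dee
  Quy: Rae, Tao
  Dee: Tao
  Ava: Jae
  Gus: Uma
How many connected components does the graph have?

4

Component: {Leo}
Component: {Uma, Gus}
Component: {Jae, Mia, Hal, Ava}
Component: {Ola, Rae, Tao, Quy, Dee}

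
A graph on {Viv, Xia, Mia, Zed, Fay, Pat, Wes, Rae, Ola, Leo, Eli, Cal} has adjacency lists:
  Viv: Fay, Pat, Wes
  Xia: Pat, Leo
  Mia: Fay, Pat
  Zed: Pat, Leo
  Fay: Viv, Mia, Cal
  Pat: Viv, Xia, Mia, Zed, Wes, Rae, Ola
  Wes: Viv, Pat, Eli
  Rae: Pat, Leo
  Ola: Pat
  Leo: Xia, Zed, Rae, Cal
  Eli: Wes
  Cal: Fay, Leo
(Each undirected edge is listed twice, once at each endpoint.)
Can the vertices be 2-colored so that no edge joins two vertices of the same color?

No

The cycle Pat-Wes-Viv-Pat has length 3, which is odd, so the graph is not bipartite.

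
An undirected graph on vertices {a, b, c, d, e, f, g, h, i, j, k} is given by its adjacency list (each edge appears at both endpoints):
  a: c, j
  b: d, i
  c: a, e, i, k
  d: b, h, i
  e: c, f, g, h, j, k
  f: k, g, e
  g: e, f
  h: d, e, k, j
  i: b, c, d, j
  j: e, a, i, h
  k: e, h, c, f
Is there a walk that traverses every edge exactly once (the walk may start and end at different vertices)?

Degrees: a:2, b:2, c:4, d:3, e:6, f:3, g:2, h:4, i:4, j:4, k:4
Odd-degree vertices: d, f (2 total).
With 2 odd-degree vertices and all edges in one connected piece, an Eulerian trail exists (from d to f).

Yes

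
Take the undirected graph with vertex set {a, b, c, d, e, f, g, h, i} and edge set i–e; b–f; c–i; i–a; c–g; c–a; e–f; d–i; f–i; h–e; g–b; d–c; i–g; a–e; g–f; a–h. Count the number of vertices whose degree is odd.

Degrees: a:4, b:2, c:4, d:2, e:4, f:4, g:4, h:2, i:6
Odd-degree vertices: none.

0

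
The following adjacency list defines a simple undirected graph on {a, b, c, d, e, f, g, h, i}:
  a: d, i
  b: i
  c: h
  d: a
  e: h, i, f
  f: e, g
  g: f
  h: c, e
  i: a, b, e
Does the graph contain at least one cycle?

No

The graph has 9 vertices, 8 edges, and 1 connected component.
Since 8 = 9 - 1, the graph is a forest and contains no cycle.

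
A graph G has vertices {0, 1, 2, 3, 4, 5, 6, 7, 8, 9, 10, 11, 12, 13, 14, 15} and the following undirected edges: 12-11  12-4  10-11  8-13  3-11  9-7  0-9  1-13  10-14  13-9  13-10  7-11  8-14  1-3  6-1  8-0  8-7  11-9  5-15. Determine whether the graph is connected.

No

Component: {2}
Component: {5, 15}
Component: {0, 1, 3, 4, 6, 7, 8, 9, 10, 11, 12, 13, 14}
There are 3 separate components, so the graph is not connected.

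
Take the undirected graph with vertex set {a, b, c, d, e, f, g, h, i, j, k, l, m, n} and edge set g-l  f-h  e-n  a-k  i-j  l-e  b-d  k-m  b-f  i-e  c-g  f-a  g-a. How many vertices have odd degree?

10

Degrees: a:3, b:2, c:1, d:1, e:3, f:3, g:3, h:1, i:2, j:1, k:2, l:2, m:1, n:1
Odd-degree vertices: a, c, d, e, f, g, h, j, m, n.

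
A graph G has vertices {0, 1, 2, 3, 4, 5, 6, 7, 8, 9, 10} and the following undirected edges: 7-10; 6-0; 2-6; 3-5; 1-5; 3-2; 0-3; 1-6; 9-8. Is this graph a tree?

No

The graph has 11 vertices and 9 edges.
It splits into 4 components, so it cannot be a tree.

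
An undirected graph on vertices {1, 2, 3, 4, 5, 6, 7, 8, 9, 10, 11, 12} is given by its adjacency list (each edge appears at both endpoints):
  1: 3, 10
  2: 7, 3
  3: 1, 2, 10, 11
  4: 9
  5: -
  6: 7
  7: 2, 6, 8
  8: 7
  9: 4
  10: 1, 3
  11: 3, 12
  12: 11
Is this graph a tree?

No

The graph has 12 vertices and 10 edges.
It is not connected, so it is not a tree.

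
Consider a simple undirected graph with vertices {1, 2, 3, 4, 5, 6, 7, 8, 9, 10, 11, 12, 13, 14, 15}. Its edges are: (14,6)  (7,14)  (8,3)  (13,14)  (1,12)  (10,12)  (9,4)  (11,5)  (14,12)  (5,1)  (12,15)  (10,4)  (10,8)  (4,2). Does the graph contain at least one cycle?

The graph has 15 vertices, 14 edges, and 1 connected component.
Since 14 = 15 - 1, the graph is a forest and contains no cycle.

No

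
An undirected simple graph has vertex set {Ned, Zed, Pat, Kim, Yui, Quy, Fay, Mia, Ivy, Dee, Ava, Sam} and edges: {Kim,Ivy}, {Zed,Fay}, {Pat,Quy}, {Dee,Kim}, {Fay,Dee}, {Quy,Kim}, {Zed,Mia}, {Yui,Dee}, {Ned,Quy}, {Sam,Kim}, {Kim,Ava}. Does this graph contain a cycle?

No

|V| = 12, |E| = 11, number of components = 1.
Since 11 = 12 - 1, the graph is a forest and contains no cycle.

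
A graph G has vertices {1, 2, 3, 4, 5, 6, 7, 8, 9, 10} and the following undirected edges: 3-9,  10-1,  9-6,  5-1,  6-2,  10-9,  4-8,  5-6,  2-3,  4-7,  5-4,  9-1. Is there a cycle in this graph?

Yes

|V| = 10, |E| = 12, number of components = 1.
Since 12 > 10 - 1, a cycle must exist; for instance 1-9-6-5-1.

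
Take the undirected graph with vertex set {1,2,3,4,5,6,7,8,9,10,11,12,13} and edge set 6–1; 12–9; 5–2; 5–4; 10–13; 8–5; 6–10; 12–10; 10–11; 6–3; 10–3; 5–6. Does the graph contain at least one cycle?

Yes

The graph has 13 vertices, 12 edges, and 2 connected components.
Since 12 > 13 - 2, a cycle must exist; for instance 6-10-3-6.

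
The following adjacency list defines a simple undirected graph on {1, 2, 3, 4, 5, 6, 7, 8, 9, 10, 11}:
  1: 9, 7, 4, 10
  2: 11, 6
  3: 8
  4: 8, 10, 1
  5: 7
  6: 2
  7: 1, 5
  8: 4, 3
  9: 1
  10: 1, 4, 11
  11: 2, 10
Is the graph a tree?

The graph has 11 vertices and 11 edges.
A tree on 11 vertices has exactly 10 edges; this graph has 11, so it contains a cycle and is not a tree.

No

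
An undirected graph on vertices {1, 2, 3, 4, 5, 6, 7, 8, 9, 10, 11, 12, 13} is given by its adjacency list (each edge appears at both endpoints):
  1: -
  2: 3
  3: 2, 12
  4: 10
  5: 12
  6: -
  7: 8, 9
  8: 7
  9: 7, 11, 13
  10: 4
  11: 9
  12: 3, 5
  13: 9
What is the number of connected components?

5

Component: {1}
Component: {6}
Component: {4, 10}
Component: {2, 3, 5, 12}
Component: {7, 8, 9, 11, 13}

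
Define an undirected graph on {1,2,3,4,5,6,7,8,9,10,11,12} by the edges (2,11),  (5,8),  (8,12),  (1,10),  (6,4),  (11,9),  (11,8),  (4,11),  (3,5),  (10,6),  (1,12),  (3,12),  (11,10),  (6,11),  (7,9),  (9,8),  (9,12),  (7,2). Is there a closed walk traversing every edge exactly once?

Degrees: 1:2, 2:2, 3:2, 4:2, 5:2, 6:3, 7:2, 8:4, 9:4, 10:3, 11:6, 12:4
6, 10 have odd degree; an Eulerian circuit needs every degree to be even, so none exists.

No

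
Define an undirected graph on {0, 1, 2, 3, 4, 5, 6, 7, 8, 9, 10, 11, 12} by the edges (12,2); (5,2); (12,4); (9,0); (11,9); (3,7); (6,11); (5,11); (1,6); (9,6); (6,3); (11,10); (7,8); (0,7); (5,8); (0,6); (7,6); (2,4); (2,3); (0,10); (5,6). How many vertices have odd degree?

Degrees: 0:4, 1:1, 2:4, 3:3, 4:2, 5:4, 6:7, 7:4, 8:2, 9:3, 10:2, 11:4, 12:2
Odd-degree vertices: 1, 3, 6, 9.

4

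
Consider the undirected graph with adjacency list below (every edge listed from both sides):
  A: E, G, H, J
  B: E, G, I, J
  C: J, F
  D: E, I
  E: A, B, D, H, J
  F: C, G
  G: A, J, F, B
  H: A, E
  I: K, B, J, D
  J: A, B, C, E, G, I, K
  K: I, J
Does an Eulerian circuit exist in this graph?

Degrees: A:4, B:4, C:2, D:2, E:5, F:2, G:4, H:2, I:4, J:7, K:2
Vertices with odd degree: E, J. An Eulerian circuit requires all degrees even.

No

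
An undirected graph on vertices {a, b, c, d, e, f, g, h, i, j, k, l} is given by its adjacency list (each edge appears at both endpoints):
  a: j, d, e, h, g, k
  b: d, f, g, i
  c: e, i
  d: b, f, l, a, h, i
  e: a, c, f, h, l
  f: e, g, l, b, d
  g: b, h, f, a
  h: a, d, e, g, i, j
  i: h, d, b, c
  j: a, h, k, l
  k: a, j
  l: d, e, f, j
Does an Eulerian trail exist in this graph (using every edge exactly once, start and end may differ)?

Degrees: a:6, b:4, c:2, d:6, e:5, f:5, g:4, h:6, i:4, j:4, k:2, l:4
Odd-degree vertices: e, f (2 total).
With 2 odd-degree vertices and all edges in one connected piece, an Eulerian trail exists (from e to f).

Yes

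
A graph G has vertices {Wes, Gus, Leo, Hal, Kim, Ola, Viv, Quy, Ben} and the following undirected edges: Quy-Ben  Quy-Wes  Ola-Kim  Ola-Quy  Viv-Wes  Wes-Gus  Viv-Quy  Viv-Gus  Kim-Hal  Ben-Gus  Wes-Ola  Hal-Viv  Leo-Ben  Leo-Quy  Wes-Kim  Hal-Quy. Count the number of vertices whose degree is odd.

6

Degrees: Wes:5, Gus:3, Leo:2, Hal:3, Kim:3, Ola:3, Viv:4, Quy:6, Ben:3
Odd-degree vertices: Wes, Gus, Hal, Kim, Ola, Ben.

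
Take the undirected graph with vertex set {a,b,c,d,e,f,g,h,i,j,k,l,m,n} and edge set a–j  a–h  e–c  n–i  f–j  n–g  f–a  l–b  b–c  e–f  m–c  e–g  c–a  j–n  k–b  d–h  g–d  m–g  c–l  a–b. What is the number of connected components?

1

Component: {a, b, c, d, e, f, g, h, i, j, k, l, m, n}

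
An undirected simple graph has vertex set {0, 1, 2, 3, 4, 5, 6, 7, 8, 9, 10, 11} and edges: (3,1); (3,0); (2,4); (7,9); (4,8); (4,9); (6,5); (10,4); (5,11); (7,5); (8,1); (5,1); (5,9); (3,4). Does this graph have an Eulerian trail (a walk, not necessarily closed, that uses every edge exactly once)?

No

Degrees: 0:1, 1:3, 2:1, 3:3, 4:5, 5:5, 6:1, 7:2, 8:2, 9:3, 10:1, 11:1
Odd-degree vertices: 0, 1, 2, 3, 4, 5, 6, 9, 10, 11 (10 total).
With 10 odd-degree vertices (more than two), no single trail can use every edge.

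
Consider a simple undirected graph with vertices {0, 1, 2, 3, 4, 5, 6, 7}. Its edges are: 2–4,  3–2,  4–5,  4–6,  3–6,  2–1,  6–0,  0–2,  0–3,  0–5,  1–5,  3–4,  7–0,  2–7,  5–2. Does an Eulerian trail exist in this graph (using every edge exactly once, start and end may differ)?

Degrees: 0:5, 1:2, 2:6, 3:4, 4:4, 5:4, 6:3, 7:2
Odd-degree vertices: 0, 6 (2 total).
The non-isolated vertices are connected and exactly 2 have odd degree, so an Eulerian trail exists (from 0 to 6).

Yes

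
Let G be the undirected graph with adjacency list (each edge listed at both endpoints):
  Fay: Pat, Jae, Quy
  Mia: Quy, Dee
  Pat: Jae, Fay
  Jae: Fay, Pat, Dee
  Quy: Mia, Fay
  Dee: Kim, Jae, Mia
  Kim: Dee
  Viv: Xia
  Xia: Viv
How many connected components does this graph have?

2

Component: {Viv, Xia}
Component: {Fay, Mia, Pat, Jae, Quy, Dee, Kim}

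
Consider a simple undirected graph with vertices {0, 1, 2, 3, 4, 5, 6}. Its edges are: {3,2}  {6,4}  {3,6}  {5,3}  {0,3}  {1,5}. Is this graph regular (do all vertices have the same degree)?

No

Degrees: 0:1, 1:1, 2:1, 3:4, 4:1, 5:2, 6:2
Degrees are not all equal (e.g. deg(0)=1 but deg(3)=4); not regular.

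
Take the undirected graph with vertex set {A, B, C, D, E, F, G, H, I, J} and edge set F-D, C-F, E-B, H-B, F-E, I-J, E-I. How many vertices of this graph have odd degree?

6

Degrees: A:0, B:2, C:1, D:1, E:3, F:3, G:0, H:1, I:2, J:1
Odd-degree vertices: C, D, E, F, H, J.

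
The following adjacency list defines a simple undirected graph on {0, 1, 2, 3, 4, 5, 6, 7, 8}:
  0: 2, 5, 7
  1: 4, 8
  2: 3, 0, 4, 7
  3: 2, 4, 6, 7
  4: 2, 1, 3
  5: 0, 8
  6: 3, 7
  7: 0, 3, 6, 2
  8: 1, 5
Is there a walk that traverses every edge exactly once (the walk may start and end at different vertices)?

Yes

Degrees: 0:3, 1:2, 2:4, 3:4, 4:3, 5:2, 6:2, 7:4, 8:2
Odd-degree vertices: 0, 4 (2 total).
The non-isolated vertices are connected and exactly 2 have odd degree, so an Eulerian trail exists (from 0 to 4).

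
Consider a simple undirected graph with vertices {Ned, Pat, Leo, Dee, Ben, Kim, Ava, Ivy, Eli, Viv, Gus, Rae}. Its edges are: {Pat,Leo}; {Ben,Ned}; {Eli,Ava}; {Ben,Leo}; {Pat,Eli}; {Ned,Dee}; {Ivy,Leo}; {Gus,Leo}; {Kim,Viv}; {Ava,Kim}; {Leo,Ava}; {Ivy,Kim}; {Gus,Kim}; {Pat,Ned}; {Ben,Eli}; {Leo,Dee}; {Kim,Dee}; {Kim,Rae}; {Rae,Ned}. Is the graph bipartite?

Yes

Partition the vertices as {Pat, Dee, Ben, Ava, Ivy, Viv, Gus, Rae} vs {Ned, Leo, Kim, Eli}. Each listed edge has one endpoint in each part, so the graph is bipartite.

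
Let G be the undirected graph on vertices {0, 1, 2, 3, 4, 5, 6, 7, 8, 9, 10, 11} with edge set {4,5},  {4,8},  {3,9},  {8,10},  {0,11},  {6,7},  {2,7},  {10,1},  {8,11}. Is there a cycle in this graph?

|V| = 12, |E| = 9, number of components = 3.
Since 9 = 12 - 3, the graph is a forest and contains no cycle.

No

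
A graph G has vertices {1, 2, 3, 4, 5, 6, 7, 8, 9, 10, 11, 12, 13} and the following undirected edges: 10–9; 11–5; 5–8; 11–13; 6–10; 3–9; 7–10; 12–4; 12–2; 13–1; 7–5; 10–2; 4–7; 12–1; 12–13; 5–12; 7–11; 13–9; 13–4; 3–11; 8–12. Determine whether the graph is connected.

A breadth-first search from 1 visits 1, 12, 13, 8, 4, 2, 5, 9, 11, 7, 10, 3, 6 — all 13 vertices — so the graph is connected.

Yes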